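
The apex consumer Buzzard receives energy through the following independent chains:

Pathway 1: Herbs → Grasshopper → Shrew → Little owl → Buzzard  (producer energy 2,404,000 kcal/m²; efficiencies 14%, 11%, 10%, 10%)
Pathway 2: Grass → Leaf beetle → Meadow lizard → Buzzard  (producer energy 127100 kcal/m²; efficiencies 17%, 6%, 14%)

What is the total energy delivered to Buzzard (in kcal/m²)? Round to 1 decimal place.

Pathway 1: 2404000 × 0.14 × 0.11 × 0.1 × 0.1 = 370.216 kcal/m²
Pathway 2: 127100 × 0.17 × 0.06 × 0.14 = 181.4988 kcal/m²
Total at Buzzard: 370.216 + 181.4988 = 551.7148 kcal/m²

551.7 kcal/m²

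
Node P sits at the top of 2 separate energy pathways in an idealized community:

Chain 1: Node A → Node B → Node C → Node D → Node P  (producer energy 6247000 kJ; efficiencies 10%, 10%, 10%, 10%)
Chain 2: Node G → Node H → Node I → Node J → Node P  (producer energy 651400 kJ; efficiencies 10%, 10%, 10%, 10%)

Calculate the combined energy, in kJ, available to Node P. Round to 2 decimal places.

689.84 kJ

Chain 1: 6247000 × 0.1 × 0.1 × 0.1 × 0.1 = 624.7 kJ
Chain 2: 651400 × 0.1 × 0.1 × 0.1 × 0.1 = 65.14 kJ
Total at Node P: 624.7 + 65.14 = 689.84 kJ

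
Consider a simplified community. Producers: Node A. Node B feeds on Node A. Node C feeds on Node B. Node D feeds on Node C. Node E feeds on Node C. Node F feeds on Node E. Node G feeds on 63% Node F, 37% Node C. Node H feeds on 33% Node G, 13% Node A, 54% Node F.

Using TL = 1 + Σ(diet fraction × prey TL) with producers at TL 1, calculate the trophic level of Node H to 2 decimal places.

5.57

Node B: 1 + 1 = 2
Node C: 1 + 2 = 3
Node D: 1 + 3 = 4
Node E: 1 + 3 = 4
Node F: 1 + 4 = 5
Node G: 1 + (0.63×5 + 0.37×3) = 5.26
Node H: 1 + (0.33×5.26 + 0.13×1 + 0.54×5) = 5.5658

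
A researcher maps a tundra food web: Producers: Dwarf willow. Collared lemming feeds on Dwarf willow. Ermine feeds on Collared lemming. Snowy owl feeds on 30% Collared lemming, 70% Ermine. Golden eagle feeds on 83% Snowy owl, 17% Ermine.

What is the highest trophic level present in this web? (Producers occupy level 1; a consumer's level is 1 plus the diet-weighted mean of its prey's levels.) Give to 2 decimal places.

Collared lemming: 1 + 1 = 2
Ermine: 1 + 2 = 3
Snowy owl: 1 + (0.3×2 + 0.7×3) = 3.7
Golden eagle: 1 + (0.83×3.7 + 0.17×3) = 4.581

4.58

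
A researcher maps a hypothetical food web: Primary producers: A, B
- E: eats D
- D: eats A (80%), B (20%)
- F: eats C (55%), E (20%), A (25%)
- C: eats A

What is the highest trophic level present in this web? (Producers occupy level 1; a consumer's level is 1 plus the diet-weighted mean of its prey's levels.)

C: 1 + 1 = 2
D: 1 + (0.8×1 + 0.2×1) = 2
E: 1 + 2 = 3
F: 1 + (0.55×2 + 0.2×3 + 0.25×1) = 2.95

3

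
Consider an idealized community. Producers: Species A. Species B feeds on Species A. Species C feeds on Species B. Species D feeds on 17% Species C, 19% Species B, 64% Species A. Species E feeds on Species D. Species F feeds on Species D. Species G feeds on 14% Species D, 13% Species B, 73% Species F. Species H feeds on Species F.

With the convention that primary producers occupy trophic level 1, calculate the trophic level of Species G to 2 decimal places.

4.19

Species B: 1 + 1 = 2
Species C: 1 + 2 = 3
Species D: 1 + (0.17×3 + 0.19×2 + 0.64×1) = 2.53
Species E: 1 + 2.53 = 3.53
Species F: 1 + 2.53 = 3.53
Species G: 1 + (0.14×2.53 + 0.13×2 + 0.73×3.53) = 4.1911
Species H: 1 + 3.53 = 4.53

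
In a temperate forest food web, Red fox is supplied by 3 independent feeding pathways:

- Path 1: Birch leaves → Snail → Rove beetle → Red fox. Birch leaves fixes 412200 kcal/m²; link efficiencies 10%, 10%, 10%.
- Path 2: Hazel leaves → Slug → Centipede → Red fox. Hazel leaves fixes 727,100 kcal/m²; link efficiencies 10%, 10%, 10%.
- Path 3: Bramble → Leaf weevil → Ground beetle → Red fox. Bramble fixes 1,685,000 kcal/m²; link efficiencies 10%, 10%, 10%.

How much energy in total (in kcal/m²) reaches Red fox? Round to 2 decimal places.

2824.30 kcal/m²

Path 1: 412200 × 0.1 × 0.1 × 0.1 = 412.2 kcal/m²
Path 2: 727100 × 0.1 × 0.1 × 0.1 = 727.1 kcal/m²
Path 3: 1685000 × 0.1 × 0.1 × 0.1 = 1685 kcal/m²
Total at Red fox: 412.2 + 727.1 + 1685 = 2824.3 kcal/m²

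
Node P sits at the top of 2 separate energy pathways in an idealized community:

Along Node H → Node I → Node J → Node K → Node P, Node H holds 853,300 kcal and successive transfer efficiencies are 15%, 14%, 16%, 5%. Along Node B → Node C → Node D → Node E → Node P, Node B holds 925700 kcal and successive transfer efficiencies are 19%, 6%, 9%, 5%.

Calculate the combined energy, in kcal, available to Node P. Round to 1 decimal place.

190.8 kcal

Via Node H: 853300 × 0.15 × 0.14 × 0.16 × 0.05 = 143.3544 kcal
Via Node B: 925700 × 0.19 × 0.06 × 0.09 × 0.05 = 47.48841 kcal
Total at Node P: 143.3544 + 47.48841 = 190.84281 kcal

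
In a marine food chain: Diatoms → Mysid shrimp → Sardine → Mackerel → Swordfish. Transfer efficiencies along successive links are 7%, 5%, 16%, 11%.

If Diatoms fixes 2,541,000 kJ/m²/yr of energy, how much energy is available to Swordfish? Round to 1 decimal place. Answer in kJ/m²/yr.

Mysid shrimp: 2541000 × 0.07 = 177870 kJ/m²/yr
Sardine: 177870 × 0.05 = 8893.5 kJ/m²/yr
Mackerel: 8893.5 × 0.16 = 1422.96 kJ/m²/yr
Swordfish: 1422.96 × 0.11 = 156.5256 kJ/m²/yr

156.5 kJ/m²/yr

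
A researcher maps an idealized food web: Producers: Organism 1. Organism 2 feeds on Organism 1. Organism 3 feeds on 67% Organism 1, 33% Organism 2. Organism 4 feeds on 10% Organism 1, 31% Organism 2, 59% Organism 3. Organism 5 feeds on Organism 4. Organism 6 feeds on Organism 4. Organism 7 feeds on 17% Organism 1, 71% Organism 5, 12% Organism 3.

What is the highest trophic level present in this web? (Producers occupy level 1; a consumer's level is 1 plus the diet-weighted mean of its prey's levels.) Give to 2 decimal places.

Organism 2: 1 + 1 = 2
Organism 3: 1 + (0.67×1 + 0.33×2) = 2.33
Organism 4: 1 + (0.1×1 + 0.31×2 + 0.59×2.33) = 3.0947
Organism 5: 1 + 3.0947 = 4.0947
Organism 6: 1 + 3.0947 = 4.0947
Organism 7: 1 + (0.17×1 + 0.71×4.0947 + 0.12×2.33) = 4.356837

4.36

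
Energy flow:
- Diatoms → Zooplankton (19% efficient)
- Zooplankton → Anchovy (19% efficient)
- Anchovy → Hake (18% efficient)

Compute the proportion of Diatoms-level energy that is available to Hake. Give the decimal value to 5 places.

0.00650

Product of link efficiencies: 0.19 × 0.19 × 0.18 = 0.006498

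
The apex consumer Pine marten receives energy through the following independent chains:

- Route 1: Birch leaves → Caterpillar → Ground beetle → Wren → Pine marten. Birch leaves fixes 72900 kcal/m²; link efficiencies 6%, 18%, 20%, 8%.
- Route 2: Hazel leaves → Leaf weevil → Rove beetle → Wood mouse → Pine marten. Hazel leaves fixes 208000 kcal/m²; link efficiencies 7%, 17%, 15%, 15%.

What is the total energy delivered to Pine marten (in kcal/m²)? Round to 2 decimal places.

68.29 kcal/m²

Route 1: 72900 × 0.06 × 0.18 × 0.2 × 0.08 = 12.59712 kcal/m²
Route 2: 208000 × 0.07 × 0.17 × 0.15 × 0.15 = 55.692 kcal/m²
Total at Pine marten: 12.59712 + 55.692 = 68.28912 kcal/m²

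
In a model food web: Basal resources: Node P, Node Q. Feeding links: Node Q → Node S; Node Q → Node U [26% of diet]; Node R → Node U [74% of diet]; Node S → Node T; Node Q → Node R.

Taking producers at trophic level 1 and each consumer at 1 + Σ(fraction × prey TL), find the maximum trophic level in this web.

Node R: 1 + 1 = 2
Node S: 1 + 1 = 2
Node T: 1 + 2 = 3
Node U: 1 + (0.74×2 + 0.26×1) = 2.74

3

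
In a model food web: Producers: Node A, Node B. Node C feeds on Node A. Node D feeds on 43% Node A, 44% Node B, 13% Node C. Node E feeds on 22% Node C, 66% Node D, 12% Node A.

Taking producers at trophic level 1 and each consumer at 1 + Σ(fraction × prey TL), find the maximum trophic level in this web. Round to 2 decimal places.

2.97

Node C: 1 + 1 = 2
Node D: 1 + (0.43×1 + 0.44×1 + 0.13×2) = 2.13
Node E: 1 + (0.22×2 + 0.66×2.13 + 0.12×1) = 2.9658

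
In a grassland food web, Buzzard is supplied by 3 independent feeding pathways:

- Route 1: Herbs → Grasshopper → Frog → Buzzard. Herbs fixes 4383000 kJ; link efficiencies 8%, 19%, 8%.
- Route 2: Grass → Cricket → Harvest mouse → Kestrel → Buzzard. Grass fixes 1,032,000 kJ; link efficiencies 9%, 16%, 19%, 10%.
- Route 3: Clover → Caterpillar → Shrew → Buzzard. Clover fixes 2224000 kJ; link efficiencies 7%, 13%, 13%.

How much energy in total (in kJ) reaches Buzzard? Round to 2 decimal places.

Route 1: 4383000 × 0.08 × 0.19 × 0.08 = 5329.728 kJ
Route 2: 1032000 × 0.09 × 0.16 × 0.19 × 0.1 = 282.3552 kJ
Route 3: 2224000 × 0.07 × 0.13 × 0.13 = 2630.992 kJ
Total at Buzzard: 5329.728 + 282.3552 + 2630.992 = 8243.0752 kJ

8243.08 kJ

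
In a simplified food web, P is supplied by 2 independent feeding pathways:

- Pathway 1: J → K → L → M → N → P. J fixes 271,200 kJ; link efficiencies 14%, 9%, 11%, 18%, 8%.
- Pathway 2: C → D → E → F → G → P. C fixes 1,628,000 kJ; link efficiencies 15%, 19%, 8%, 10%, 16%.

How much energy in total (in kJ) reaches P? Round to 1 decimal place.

64.8 kJ

Pathway 1: 271200 × 0.14 × 0.09 × 0.11 × 0.18 × 0.08 = 5.41271808 kJ
Pathway 2: 1628000 × 0.15 × 0.19 × 0.08 × 0.1 × 0.16 = 59.38944 kJ
Total at P: 5.41271808 + 59.38944 = 64.80215808 kJ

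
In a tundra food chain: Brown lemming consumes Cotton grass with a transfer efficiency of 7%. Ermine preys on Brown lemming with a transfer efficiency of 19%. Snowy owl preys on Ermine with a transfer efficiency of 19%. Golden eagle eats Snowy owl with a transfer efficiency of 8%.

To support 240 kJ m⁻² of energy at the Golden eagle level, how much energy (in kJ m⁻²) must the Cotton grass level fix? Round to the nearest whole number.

Cumulative transfer efficiency: 0.07 × 0.19 × 0.19 × 0.08 = 0.00020216
Cotton grass energy = 240 / 0.00020216 = 1187178 kJ m⁻²

1187178 kJ m⁻²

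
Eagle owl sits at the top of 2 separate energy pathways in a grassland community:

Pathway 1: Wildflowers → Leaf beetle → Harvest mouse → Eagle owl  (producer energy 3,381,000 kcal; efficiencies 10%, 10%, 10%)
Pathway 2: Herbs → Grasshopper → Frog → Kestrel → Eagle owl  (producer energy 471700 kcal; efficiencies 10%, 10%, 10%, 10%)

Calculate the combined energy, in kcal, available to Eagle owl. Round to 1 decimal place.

3428.2 kcal

Pathway 1: 3381000 × 0.1 × 0.1 × 0.1 = 3381 kcal
Pathway 2: 471700 × 0.1 × 0.1 × 0.1 × 0.1 = 47.17 kcal
Total at Eagle owl: 3381 + 47.17 = 3428.17 kcal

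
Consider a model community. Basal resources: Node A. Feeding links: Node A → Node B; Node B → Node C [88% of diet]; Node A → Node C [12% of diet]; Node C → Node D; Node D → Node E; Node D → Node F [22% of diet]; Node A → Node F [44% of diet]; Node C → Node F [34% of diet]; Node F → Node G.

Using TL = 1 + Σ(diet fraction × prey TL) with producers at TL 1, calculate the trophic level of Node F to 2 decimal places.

3.27

Node B: 1 + 1 = 2
Node C: 1 + (0.88×2 + 0.12×1) = 2.88
Node D: 1 + 2.88 = 3.88
Node E: 1 + 3.88 = 4.88
Node F: 1 + (0.22×3.88 + 0.44×1 + 0.34×2.88) = 3.2728
Node G: 1 + 3.2728 = 4.2728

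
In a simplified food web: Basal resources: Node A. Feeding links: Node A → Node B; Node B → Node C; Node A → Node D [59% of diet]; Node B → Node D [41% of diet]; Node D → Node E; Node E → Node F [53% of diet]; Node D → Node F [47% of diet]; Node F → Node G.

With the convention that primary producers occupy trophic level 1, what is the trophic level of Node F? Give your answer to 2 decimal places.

Node B: 1 + 1 = 2
Node C: 1 + 2 = 3
Node D: 1 + (0.59×1 + 0.41×2) = 2.41
Node E: 1 + 2.41 = 3.41
Node F: 1 + (0.53×3.41 + 0.47×2.41) = 3.94
Node G: 1 + 3.94 = 4.94

3.94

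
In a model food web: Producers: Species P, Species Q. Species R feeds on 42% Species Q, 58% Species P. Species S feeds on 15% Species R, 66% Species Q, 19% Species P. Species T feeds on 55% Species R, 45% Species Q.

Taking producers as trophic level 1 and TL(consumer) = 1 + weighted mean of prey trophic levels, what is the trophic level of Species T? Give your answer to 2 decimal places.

Species R: 1 + (0.42×1 + 0.58×1) = 2
Species S: 1 + (0.15×2 + 0.66×1 + 0.19×1) = 2.15
Species T: 1 + (0.55×2 + 0.45×1) = 2.55

2.55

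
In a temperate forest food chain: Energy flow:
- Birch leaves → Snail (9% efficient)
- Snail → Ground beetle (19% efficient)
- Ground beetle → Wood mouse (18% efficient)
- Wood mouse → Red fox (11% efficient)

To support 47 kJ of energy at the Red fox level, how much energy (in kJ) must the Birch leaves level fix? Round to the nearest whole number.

Cumulative transfer efficiency: 0.09 × 0.19 × 0.18 × 0.11 = 0.00033858
Birch leaves energy = 47 / 0.00033858 = 138815 kJ

138815 kJ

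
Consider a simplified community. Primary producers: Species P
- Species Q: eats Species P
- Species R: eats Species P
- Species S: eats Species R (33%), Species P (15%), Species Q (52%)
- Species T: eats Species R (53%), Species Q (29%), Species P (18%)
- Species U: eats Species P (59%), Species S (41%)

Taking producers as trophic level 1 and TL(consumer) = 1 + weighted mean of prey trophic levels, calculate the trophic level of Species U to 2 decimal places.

2.76

Species Q: 1 + 1 = 2
Species R: 1 + 1 = 2
Species S: 1 + (0.33×2 + 0.15×1 + 0.52×2) = 2.85
Species T: 1 + (0.53×2 + 0.29×2 + 0.18×1) = 2.82
Species U: 1 + (0.59×1 + 0.41×2.85) = 2.7585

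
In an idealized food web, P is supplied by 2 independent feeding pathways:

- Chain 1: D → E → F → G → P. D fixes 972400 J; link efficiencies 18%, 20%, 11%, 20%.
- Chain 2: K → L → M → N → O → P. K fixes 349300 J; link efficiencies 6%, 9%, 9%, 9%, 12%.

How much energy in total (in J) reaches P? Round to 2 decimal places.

Chain 1: 972400 × 0.18 × 0.2 × 0.11 × 0.2 = 770.1408 J
Chain 2: 349300 × 0.06 × 0.09 × 0.09 × 0.09 × 0.12 = 1.83340584 J
Total at P: 770.1408 + 1.83340584 = 771.97420584 J

771.97 J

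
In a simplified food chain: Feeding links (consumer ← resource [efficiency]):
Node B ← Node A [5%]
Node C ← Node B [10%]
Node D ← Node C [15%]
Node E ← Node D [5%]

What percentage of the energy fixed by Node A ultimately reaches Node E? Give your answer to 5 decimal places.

0.00375%

Product of link efficiencies: 0.05 × 0.1 × 0.15 × 0.05 = 0.0000375
As a percentage: 0.0000375 × 100 = 0.00375%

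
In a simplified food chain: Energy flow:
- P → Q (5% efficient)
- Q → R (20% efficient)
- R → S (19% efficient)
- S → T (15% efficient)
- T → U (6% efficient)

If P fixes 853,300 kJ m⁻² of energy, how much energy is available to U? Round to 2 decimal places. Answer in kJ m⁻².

14.59 kJ m⁻²

Q: 853300 × 0.05 = 42665 kJ m⁻²
R: 42665 × 0.2 = 8533 kJ m⁻²
S: 8533 × 0.19 = 1621.27 kJ m⁻²
T: 1621.27 × 0.15 = 243.1905 kJ m⁻²
U: 243.1905 × 0.06 = 14.59143 kJ m⁻²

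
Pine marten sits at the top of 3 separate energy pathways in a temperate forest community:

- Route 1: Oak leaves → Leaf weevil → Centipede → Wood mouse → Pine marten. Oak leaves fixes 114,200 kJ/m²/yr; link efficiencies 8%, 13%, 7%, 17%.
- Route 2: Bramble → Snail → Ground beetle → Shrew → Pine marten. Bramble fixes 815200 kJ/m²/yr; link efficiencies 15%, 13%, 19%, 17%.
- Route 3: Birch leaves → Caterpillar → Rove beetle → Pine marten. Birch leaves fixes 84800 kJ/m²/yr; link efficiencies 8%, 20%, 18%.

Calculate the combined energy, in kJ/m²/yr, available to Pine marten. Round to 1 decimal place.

771.8 kJ/m²/yr

Route 1: 114200 × 0.08 × 0.13 × 0.07 × 0.17 = 14.133392 kJ/m²/yr
Route 2: 815200 × 0.15 × 0.13 × 0.19 × 0.17 = 513.45372 kJ/m²/yr
Route 3: 84800 × 0.08 × 0.2 × 0.18 = 244.224 kJ/m²/yr
Total at Pine marten: 14.133392 + 513.45372 + 244.224 = 771.811112 kJ/m²/yr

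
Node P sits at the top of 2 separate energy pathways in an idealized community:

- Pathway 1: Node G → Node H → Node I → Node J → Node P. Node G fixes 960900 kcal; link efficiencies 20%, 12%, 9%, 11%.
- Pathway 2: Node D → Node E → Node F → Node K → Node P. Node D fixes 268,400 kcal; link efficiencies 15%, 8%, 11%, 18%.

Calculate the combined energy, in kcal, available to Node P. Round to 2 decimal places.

292.08 kcal

Pathway 1: 960900 × 0.2 × 0.12 × 0.09 × 0.11 = 228.30984 kcal
Pathway 2: 268400 × 0.15 × 0.08 × 0.11 × 0.18 = 63.77184 kcal
Total at Node P: 228.30984 + 63.77184 = 292.08168 kcal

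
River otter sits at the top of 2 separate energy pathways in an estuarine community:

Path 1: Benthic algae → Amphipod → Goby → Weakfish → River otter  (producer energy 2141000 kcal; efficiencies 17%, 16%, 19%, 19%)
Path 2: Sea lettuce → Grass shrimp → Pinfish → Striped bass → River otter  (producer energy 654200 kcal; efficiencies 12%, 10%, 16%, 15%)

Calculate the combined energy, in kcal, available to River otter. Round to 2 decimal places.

2290.70 kcal

Path 1: 2141000 × 0.17 × 0.16 × 0.19 × 0.19 = 2102.29072 kcal
Path 2: 654200 × 0.12 × 0.1 × 0.16 × 0.15 = 188.4096 kcal
Total at River otter: 2102.29072 + 188.4096 = 2290.70032 kcal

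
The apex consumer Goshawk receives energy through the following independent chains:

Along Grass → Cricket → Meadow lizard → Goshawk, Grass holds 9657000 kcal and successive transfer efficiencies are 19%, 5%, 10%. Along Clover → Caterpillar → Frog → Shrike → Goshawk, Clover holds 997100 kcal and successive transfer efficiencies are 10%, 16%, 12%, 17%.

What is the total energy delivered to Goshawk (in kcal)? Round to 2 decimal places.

Via Grass: 9657000 × 0.19 × 0.05 × 0.1 = 9174.15 kcal
Via Clover: 997100 × 0.1 × 0.16 × 0.12 × 0.17 = 325.45344 kcal
Total at Goshawk: 9174.15 + 325.45344 = 9499.60344 kcal

9499.60 kcal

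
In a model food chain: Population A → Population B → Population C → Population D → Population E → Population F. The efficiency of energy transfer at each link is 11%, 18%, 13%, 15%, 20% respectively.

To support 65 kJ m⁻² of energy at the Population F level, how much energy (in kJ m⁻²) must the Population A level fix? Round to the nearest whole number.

Cumulative transfer efficiency: 0.11 × 0.18 × 0.13 × 0.15 × 0.2 = 0.00007722
Population A energy = 65 / 0.00007722 = 841751 kJ m⁻²

841751 kJ m⁻²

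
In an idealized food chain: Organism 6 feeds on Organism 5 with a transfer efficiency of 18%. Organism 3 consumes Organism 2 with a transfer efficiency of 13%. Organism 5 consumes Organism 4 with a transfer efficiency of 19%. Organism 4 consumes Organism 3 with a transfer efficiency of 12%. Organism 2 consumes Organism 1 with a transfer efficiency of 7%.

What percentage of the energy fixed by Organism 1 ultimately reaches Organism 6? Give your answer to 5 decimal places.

Product of link efficiencies: 0.07 × 0.13 × 0.12 × 0.19 × 0.18 = 0.0000373464
As a percentage: 0.0000373464 × 100 = 0.00373%

0.00373%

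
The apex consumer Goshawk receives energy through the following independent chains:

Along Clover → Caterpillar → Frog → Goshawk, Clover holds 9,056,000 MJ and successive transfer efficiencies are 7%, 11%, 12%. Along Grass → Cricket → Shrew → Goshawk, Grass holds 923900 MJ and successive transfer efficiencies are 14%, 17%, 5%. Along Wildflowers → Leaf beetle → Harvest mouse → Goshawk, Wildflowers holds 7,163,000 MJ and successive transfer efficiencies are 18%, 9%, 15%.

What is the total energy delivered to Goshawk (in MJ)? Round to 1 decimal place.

Via Clover: 9056000 × 0.07 × 0.11 × 0.12 = 8367.744 MJ
Via Grass: 923900 × 0.14 × 0.17 × 0.05 = 1099.441 MJ
Via Wildflowers: 7163000 × 0.18 × 0.09 × 0.15 = 17406.09 MJ
Total at Goshawk: 8367.744 + 1099.441 + 17406.09 = 26873.275 MJ

26873.3 MJ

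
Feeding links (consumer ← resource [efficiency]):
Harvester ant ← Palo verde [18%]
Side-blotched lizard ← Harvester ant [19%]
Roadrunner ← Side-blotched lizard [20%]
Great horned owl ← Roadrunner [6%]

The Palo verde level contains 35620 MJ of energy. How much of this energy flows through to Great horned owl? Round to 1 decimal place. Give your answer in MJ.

Harvester ant: 35620 × 0.18 = 6411.6 MJ
Side-blotched lizard: 6411.6 × 0.19 = 1218.204 MJ
Roadrunner: 1218.204 × 0.2 = 243.6408 MJ
Great horned owl: 243.6408 × 0.06 = 14.618448 MJ

14.6 MJ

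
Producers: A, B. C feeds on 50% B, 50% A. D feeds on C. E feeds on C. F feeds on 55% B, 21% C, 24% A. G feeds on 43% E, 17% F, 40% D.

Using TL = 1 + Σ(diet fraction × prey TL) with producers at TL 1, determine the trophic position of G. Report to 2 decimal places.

C: 1 + (0.5×1 + 0.5×1) = 2
D: 1 + 2 = 3
E: 1 + 2 = 3
F: 1 + (0.55×1 + 0.21×2 + 0.24×1) = 2.21
G: 1 + (0.43×3 + 0.17×2.21 + 0.4×3) = 3.8657

3.87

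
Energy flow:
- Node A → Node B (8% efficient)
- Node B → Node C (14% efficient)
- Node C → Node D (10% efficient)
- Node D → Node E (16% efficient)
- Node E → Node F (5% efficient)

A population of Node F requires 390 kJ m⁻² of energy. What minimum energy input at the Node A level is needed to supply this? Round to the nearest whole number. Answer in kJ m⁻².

43526786 kJ m⁻²

Cumulative transfer efficiency: 0.08 × 0.14 × 0.1 × 0.16 × 0.05 = 0.00000896
Node A energy = 390 / 0.00000896 = 43526786 kJ m⁻²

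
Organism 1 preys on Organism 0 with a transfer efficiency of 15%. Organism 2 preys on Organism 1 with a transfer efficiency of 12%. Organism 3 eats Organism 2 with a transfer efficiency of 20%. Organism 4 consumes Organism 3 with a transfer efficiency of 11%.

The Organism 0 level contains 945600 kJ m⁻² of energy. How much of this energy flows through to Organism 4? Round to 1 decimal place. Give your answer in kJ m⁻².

Organism 1: 945600 × 0.15 = 141840 kJ m⁻²
Organism 2: 141840 × 0.12 = 17020.8 kJ m⁻²
Organism 3: 17020.8 × 0.2 = 3404.16 kJ m⁻²
Organism 4: 3404.16 × 0.11 = 374.4576 kJ m⁻²

374.5 kJ m⁻²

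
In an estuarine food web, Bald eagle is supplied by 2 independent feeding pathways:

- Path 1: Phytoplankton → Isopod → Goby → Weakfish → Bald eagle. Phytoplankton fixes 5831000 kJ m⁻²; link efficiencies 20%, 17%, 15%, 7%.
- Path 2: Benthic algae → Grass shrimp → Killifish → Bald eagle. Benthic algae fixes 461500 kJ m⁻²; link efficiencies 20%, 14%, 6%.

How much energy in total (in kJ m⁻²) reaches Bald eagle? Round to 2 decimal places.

Path 1: 5831000 × 0.2 × 0.17 × 0.15 × 0.07 = 2081.667 kJ m⁻²
Path 2: 461500 × 0.2 × 0.14 × 0.06 = 775.32 kJ m⁻²
Total at Bald eagle: 2081.667 + 775.32 = 2856.987 kJ m⁻²

2856.99 kJ m⁻²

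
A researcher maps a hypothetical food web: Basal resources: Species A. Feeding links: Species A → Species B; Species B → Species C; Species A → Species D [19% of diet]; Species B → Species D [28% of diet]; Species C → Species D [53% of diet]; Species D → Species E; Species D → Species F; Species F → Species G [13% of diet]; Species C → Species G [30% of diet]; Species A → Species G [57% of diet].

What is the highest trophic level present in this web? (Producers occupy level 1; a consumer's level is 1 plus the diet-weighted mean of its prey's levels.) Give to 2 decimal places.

4.34

Species B: 1 + 1 = 2
Species C: 1 + 2 = 3
Species D: 1 + (0.19×1 + 0.28×2 + 0.53×3) = 3.34
Species E: 1 + 3.34 = 4.34
Species F: 1 + 3.34 = 4.34
Species G: 1 + (0.13×4.34 + 0.3×3 + 0.57×1) = 3.0342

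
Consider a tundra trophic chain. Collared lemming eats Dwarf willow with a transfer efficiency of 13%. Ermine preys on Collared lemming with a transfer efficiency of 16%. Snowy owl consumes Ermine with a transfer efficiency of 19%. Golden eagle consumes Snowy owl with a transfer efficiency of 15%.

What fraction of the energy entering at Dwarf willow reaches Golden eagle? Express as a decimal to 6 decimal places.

0.000593

Product of link efficiencies: 0.13 × 0.16 × 0.19 × 0.15 = 0.0005928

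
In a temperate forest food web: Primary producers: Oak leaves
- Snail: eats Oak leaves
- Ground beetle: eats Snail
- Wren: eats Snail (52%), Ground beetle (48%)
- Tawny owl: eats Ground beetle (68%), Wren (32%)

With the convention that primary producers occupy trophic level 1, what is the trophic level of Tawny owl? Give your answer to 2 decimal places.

4.15

Snail: 1 + 1 = 2
Ground beetle: 1 + 2 = 3
Wren: 1 + (0.52×2 + 0.48×3) = 3.48
Tawny owl: 1 + (0.68×3 + 0.32×3.48) = 4.1536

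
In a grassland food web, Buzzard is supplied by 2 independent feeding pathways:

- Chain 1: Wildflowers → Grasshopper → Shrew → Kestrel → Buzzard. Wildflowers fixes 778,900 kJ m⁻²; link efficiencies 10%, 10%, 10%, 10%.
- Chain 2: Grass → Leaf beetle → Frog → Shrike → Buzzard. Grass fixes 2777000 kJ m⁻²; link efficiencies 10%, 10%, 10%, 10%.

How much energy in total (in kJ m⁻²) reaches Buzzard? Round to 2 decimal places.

Chain 1: 778900 × 0.1 × 0.1 × 0.1 × 0.1 = 77.89 kJ m⁻²
Chain 2: 2777000 × 0.1 × 0.1 × 0.1 × 0.1 = 277.7 kJ m⁻²
Total at Buzzard: 77.89 + 277.7 = 355.59 kJ m⁻²

355.59 kJ m⁻²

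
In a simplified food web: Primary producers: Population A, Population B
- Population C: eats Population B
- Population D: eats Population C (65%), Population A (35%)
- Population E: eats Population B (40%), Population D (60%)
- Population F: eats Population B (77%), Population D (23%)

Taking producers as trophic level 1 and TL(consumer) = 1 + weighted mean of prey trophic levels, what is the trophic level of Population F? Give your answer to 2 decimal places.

2.38

Population C: 1 + 1 = 2
Population D: 1 + (0.65×2 + 0.35×1) = 2.65
Population E: 1 + (0.4×1 + 0.6×2.65) = 2.99
Population F: 1 + (0.77×1 + 0.23×2.65) = 2.3795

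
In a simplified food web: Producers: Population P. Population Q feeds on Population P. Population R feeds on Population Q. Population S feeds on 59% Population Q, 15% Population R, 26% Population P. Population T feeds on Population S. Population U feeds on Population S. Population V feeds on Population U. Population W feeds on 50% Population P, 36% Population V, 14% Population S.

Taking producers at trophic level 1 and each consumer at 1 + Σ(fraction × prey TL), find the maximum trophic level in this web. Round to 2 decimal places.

4.89

Population Q: 1 + 1 = 2
Population R: 1 + 2 = 3
Population S: 1 + (0.59×2 + 0.15×3 + 0.26×1) = 2.89
Population T: 1 + 2.89 = 3.89
Population U: 1 + 2.89 = 3.89
Population V: 1 + 3.89 = 4.89
Population W: 1 + (0.5×1 + 0.36×4.89 + 0.14×2.89) = 3.665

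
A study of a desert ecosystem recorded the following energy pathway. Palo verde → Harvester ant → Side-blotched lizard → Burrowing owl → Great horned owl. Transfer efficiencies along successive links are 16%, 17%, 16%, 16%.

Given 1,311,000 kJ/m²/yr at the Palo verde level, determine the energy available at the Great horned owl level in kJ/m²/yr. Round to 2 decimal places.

912.88 kJ/m²/yr

Harvester ant: 1311000 × 0.16 = 209760 kJ/m²/yr
Side-blotched lizard: 209760 × 0.17 = 35659.2 kJ/m²/yr
Burrowing owl: 35659.2 × 0.16 = 5705.472 kJ/m²/yr
Great horned owl: 5705.472 × 0.16 = 912.87552 kJ/m²/yr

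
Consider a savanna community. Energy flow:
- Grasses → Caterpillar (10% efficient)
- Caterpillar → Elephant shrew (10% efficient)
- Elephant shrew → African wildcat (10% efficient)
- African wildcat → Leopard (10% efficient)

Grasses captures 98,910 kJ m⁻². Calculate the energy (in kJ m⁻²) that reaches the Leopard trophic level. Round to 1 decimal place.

9.9 kJ m⁻²

Caterpillar: 98910 × 0.1 = 9891 kJ m⁻²
Elephant shrew: 9891 × 0.1 = 989.1 kJ m⁻²
African wildcat: 989.1 × 0.1 = 98.91 kJ m⁻²
Leopard: 98.91 × 0.1 = 9.891 kJ m⁻²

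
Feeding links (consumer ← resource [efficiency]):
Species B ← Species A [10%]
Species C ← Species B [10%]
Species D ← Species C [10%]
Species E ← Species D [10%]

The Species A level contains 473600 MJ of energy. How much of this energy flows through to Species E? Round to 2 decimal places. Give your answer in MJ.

Species B: 473600 × 0.1 = 47360 MJ
Species C: 47360 × 0.1 = 4736 MJ
Species D: 4736 × 0.1 = 473.6 MJ
Species E: 473.6 × 0.1 = 47.36 MJ

47.36 MJ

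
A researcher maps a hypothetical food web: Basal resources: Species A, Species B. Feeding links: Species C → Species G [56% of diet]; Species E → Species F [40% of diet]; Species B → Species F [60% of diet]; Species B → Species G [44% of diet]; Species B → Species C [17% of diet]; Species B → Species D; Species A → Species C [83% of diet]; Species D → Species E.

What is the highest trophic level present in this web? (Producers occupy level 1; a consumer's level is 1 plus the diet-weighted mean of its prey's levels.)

3

Species C: 1 + (0.17×1 + 0.83×1) = 2
Species D: 1 + 1 = 2
Species E: 1 + 2 = 3
Species F: 1 + (0.6×1 + 0.4×3) = 2.8
Species G: 1 + (0.56×2 + 0.44×1) = 2.56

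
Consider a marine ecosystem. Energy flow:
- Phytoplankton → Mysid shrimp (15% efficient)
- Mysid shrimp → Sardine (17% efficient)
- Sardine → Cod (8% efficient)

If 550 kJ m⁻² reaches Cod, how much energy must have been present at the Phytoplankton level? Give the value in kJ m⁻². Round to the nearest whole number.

Cumulative transfer efficiency: 0.15 × 0.17 × 0.08 = 0.00204
Phytoplankton energy = 550 / 0.00204 = 269608 kJ m⁻²

269608 kJ m⁻²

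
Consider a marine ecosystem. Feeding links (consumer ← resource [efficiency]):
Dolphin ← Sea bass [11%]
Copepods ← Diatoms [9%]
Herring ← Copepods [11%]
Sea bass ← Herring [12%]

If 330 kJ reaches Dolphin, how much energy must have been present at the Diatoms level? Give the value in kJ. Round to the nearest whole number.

Cumulative transfer efficiency: 0.09 × 0.11 × 0.12 × 0.11 = 0.00013068
Diatoms energy = 330 / 0.00013068 = 2525253 kJ

2525253 kJ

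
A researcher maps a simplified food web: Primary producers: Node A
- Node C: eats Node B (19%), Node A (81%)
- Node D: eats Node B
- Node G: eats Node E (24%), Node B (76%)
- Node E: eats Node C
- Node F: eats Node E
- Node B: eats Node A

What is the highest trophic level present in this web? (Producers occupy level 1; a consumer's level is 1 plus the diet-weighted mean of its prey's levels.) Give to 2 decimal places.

4.19

Node B: 1 + 1 = 2
Node C: 1 + (0.19×2 + 0.81×1) = 2.19
Node D: 1 + 2 = 3
Node E: 1 + 2.19 = 3.19
Node F: 1 + 3.19 = 4.19
Node G: 1 + (0.24×3.19 + 0.76×2) = 3.2856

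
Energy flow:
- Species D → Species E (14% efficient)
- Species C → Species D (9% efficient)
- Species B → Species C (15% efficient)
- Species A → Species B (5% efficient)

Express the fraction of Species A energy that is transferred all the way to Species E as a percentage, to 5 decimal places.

0.00945%

Product of link efficiencies: 0.05 × 0.15 × 0.09 × 0.14 = 0.0000945
As a percentage: 0.0000945 × 100 = 0.00945%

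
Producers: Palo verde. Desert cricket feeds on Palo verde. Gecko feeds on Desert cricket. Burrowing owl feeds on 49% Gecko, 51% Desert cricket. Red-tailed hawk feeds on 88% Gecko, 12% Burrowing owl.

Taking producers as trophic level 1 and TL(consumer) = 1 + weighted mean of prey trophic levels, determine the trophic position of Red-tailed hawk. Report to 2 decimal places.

Desert cricket: 1 + 1 = 2
Gecko: 1 + 2 = 3
Burrowing owl: 1 + (0.49×3 + 0.51×2) = 3.49
Red-tailed hawk: 1 + (0.88×3 + 0.12×3.49) = 4.0588

4.06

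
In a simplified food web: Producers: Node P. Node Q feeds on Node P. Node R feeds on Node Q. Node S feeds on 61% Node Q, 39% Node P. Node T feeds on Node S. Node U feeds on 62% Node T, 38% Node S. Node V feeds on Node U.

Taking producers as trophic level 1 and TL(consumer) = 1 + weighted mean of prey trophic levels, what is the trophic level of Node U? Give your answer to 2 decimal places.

Node Q: 1 + 1 = 2
Node R: 1 + 2 = 3
Node S: 1 + (0.61×2 + 0.39×1) = 2.61
Node T: 1 + 2.61 = 3.61
Node U: 1 + (0.62×3.61 + 0.38×2.61) = 4.23
Node V: 1 + 4.23 = 5.23

4.23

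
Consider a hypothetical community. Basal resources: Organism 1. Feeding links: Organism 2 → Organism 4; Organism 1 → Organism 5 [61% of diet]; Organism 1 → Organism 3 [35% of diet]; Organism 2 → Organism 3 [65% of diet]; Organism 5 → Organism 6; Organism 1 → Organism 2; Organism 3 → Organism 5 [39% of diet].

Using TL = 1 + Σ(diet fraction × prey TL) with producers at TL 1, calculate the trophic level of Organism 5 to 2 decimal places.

Organism 2: 1 + 1 = 2
Organism 3: 1 + (0.65×2 + 0.35×1) = 2.65
Organism 4: 1 + 2 = 3
Organism 5: 1 + (0.61×1 + 0.39×2.65) = 2.6435
Organism 6: 1 + 2.6435 = 3.6435

2.64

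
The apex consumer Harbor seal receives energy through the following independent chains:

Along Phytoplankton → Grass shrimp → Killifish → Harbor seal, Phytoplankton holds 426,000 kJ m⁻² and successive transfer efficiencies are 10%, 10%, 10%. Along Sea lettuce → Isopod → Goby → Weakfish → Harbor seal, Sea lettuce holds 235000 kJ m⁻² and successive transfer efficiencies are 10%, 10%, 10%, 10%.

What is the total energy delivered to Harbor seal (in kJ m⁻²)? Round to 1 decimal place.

449.5 kJ m⁻²

Via Phytoplankton: 426000 × 0.1 × 0.1 × 0.1 = 426 kJ m⁻²
Via Sea lettuce: 235000 × 0.1 × 0.1 × 0.1 × 0.1 = 23.5 kJ m⁻²
Total at Harbor seal: 426 + 23.5 = 449.5 kJ m⁻²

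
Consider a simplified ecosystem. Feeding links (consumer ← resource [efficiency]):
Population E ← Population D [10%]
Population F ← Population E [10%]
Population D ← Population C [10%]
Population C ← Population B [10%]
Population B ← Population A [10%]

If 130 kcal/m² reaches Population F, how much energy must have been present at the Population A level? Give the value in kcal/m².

13000000 kcal/m²

Cumulative transfer efficiency: 0.1 × 0.1 × 0.1 × 0.1 × 0.1 = 0.00001
Population A energy = 130 / 0.00001 = 13000000 kcal/m²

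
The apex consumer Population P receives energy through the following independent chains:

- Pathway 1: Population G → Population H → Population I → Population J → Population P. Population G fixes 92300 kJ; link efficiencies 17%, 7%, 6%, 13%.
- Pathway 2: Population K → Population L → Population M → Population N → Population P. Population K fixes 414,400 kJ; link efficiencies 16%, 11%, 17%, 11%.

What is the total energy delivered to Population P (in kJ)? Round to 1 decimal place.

Pathway 1: 92300 × 0.17 × 0.07 × 0.06 × 0.13 = 8.567286 kJ
Pathway 2: 414400 × 0.16 × 0.11 × 0.17 × 0.11 = 136.387328 kJ
Total at Population P: 8.567286 + 136.387328 = 144.954614 kJ

145.0 kJ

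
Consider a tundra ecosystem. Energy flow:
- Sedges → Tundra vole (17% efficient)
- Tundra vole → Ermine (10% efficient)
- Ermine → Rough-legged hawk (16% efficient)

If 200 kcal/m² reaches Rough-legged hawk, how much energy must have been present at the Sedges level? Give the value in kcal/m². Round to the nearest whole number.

Cumulative transfer efficiency: 0.17 × 0.1 × 0.16 = 0.00272
Sedges energy = 200 / 0.00272 = 73529 kcal/m²

73529 kcal/m²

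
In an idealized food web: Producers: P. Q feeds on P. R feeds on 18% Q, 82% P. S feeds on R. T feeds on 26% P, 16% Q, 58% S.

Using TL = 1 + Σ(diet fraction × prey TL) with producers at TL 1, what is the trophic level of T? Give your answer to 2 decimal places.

Q: 1 + 1 = 2
R: 1 + (0.18×2 + 0.82×1) = 2.18
S: 1 + 2.18 = 3.18
T: 1 + (0.26×1 + 0.16×2 + 0.58×3.18) = 3.4244

3.42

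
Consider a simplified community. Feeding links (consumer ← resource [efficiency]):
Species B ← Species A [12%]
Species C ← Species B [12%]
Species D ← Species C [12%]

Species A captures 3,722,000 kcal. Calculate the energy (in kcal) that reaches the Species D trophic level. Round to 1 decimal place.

6431.6 kcal

Species B: 3722000 × 0.12 = 446640 kcal
Species C: 446640 × 0.12 = 53596.8 kcal
Species D: 53596.8 × 0.12 = 6431.616 kcal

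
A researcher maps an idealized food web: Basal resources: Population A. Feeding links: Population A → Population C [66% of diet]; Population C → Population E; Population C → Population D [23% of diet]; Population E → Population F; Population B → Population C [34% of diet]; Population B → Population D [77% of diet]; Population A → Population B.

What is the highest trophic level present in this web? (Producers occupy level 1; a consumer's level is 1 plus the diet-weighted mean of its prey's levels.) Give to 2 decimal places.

4.34

Population B: 1 + 1 = 2
Population C: 1 + (0.34×2 + 0.66×1) = 2.34
Population D: 1 + (0.77×2 + 0.23×2.34) = 3.0782
Population E: 1 + 2.34 = 3.34
Population F: 1 + 3.34 = 4.34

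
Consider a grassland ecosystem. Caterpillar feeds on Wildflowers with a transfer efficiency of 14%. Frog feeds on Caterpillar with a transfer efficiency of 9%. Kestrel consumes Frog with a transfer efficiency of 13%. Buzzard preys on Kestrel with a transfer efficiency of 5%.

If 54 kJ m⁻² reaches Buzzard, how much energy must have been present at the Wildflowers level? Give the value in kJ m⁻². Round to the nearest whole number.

659341 kJ m⁻²

Cumulative transfer efficiency: 0.14 × 0.09 × 0.13 × 0.05 = 0.0000819
Wildflowers energy = 54 / 0.0000819 = 659341 kJ m⁻²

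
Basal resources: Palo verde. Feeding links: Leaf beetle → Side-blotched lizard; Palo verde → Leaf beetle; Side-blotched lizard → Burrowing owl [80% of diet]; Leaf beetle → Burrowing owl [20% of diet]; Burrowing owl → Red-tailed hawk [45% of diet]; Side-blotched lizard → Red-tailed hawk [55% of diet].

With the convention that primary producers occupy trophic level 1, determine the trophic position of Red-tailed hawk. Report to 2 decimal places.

4.36

Leaf beetle: 1 + 1 = 2
Side-blotched lizard: 1 + 2 = 3
Burrowing owl: 1 + (0.8×3 + 0.2×2) = 3.8
Red-tailed hawk: 1 + (0.45×3.8 + 0.55×3) = 4.36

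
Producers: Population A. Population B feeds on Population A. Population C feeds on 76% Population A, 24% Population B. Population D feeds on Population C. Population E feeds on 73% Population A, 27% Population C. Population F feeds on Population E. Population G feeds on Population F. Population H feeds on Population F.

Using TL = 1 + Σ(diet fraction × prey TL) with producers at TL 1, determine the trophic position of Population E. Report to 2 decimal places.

2.33

Population B: 1 + 1 = 2
Population C: 1 + (0.76×1 + 0.24×2) = 2.24
Population D: 1 + 2.24 = 3.24
Population E: 1 + (0.73×1 + 0.27×2.24) = 2.3348
Population F: 1 + 2.3348 = 3.3348
Population G: 1 + 3.3348 = 4.3348
Population H: 1 + 3.3348 = 4.3348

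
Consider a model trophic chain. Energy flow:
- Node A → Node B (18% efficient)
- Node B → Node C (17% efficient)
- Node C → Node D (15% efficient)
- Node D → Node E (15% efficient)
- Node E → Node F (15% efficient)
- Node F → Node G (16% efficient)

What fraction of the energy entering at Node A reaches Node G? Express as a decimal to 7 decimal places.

0.0000165

Product of link efficiencies: 0.18 × 0.17 × 0.15 × 0.15 × 0.15 × 0.16 = 0.000016524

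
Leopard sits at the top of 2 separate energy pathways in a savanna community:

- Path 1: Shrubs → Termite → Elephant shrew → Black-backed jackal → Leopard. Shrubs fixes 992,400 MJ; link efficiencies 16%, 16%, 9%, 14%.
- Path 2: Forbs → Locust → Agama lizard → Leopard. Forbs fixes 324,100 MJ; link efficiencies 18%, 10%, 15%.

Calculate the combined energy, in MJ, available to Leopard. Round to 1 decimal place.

1195.2 MJ

Path 1: 992400 × 0.16 × 0.16 × 0.09 × 0.14 = 320.108544 MJ
Path 2: 324100 × 0.18 × 0.1 × 0.15 = 875.07 MJ
Total at Leopard: 320.108544 + 875.07 = 1195.178544 MJ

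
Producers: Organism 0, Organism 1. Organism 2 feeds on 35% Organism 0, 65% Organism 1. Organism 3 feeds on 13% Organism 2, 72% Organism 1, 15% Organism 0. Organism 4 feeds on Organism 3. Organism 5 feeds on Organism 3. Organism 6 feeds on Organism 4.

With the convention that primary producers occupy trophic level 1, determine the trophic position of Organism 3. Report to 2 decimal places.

2.13

Organism 2: 1 + (0.35×1 + 0.65×1) = 2
Organism 3: 1 + (0.13×2 + 0.72×1 + 0.15×1) = 2.13
Organism 4: 1 + 2.13 = 3.13
Organism 5: 1 + 2.13 = 3.13
Organism 6: 1 + 3.13 = 4.13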